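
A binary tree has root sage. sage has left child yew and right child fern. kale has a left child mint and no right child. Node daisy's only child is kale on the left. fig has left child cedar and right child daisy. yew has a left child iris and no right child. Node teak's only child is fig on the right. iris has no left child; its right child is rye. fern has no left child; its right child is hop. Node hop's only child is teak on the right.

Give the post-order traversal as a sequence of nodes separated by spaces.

rye iris yew cedar mint kale daisy fig teak hop fern sage

Post-order visits the left subtree, then the right subtree, then the node.
At sage: go left to yew.
  At yew: go left to iris.
    At iris: no left child.
    At iris: go right to rye.
      rye is a leaf — visit rye.
    Visit iris.
  At yew: no right child.
  Visit yew.
At sage: go right to fern.
  At fern: no left child.
  At fern: go right to hop.
    At hop: no left child.
    At hop: go right to teak.
      At teak: no left child.
      At teak: go right to fig.
        At fig: go left to cedar.
          cedar is a leaf — visit cedar.
        At fig: go right to daisy.
          At daisy: go left to kale.
            At kale: go left to mint.
              mint is a leaf — visit mint.
            At kale: no right child.
            Visit kale.
          At daisy: no right child.
          Visit daisy.
        Visit fig.
      Visit teak.
    Visit hop.
  Visit fern.
Visit sage.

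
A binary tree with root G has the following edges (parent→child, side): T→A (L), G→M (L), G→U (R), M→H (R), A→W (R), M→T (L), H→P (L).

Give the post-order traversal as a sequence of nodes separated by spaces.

Post-order visits the left subtree, then the right subtree, then the node.
At G: go left to M.
  At M: go left to T.
    At T: go left to A.
      At A: no left child.
      At A: go right to W.
        W is a leaf — visit W.
      Visit A.
    At T: no right child.
    Visit T.
  At M: go right to H.
    At H: go left to P.
      P is a leaf — visit P.
    At H: no right child.
    Visit H.
  Visit M.
At G: go right to U.
  U is a leaf — visit U.
Visit G.

W A T P H M U G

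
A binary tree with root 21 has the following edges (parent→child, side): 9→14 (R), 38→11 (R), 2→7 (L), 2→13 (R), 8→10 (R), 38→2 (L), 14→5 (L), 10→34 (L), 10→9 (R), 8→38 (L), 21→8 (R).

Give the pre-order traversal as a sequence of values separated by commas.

Pre-order visits the node, then its left subtree, then its right subtree.
Visit 21.
At 21: no left child.
At 21: go right to 8.
  Visit 8.
  At 8: go left to 38.
    Visit 38.
    At 38: go left to 2.
      Visit 2.
      At 2: go left to 7.
        7 is a leaf — visit 7.
      At 2: go right to 13.
        13 is a leaf — visit 13.
    At 38: go right to 11.
      11 is a leaf — visit 11.
  At 8: go right to 10.
    Visit 10.
    At 10: go left to 34.
      34 is a leaf — visit 34.
    At 10: go right to 9.
      Visit 9.
      At 9: no left child.
      At 9: go right to 14.
        Visit 14.
        At 14: go left to 5.
          5 is a leaf — visit 5.
        At 14: no right child.

21, 8, 38, 2, 7, 13, 11, 10, 34, 9, 14, 5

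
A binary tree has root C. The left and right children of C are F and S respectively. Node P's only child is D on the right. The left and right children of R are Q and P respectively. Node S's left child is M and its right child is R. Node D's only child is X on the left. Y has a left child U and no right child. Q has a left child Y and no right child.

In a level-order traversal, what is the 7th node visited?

Level-order visits nodes level by level from the root, left to right within each level.
Level 0: C
Level 1: F, S
Level 2: M, R
Level 3: Q, P
Level 4: Y, D
Level 5: U, X
Full level-order sequence: C, F, S, M, R, Q, P, Y, D, U, X.

P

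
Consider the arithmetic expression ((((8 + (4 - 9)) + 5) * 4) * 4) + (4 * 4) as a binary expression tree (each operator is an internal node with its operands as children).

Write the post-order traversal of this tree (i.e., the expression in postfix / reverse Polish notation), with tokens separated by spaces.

Post-order on an expression tree gives postfix notation: for each operator, emit left operand, right operand, then the operator.

8 4 9 - + 5 + 4 * 4 * 4 4 * +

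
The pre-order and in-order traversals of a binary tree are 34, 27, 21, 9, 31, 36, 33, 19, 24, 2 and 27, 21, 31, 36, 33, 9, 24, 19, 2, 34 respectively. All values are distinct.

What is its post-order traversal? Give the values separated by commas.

The first element of pre-order is the root; it splits in-order into left and right subtrees.
Root 34: left subtree has 9 nodes {27, 21, 31, 36, 33, 9, 24, 19, 2}, right has 0 { }.
  Root 27: left subtree has 0 nodes { }, right has 8 {21, 31, 36, 33, 9, 24, 19, 2}.
    Root 21: left subtree has 0 nodes { }, right has 7 {31, 36, 33, 9, 24, 19, 2}.
      Root 9: left subtree has 3 nodes {31, 36, 33}, right has 3 {24, 19, 2}.
        Root 31: left subtree has 0 nodes { }, right has 2 {36, 33}.
          Root 36: left subtree has 0 nodes { }, right has 1 {33}.
        Root 19: left subtree has 1 node {24}, right has 1 {2}.

33, 36, 31, 24, 2, 19, 9, 21, 27, 34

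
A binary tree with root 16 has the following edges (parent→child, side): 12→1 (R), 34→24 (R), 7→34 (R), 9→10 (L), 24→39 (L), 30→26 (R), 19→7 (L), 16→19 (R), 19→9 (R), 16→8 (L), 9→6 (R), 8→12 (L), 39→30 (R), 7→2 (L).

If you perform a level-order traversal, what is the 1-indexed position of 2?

8

Level-order visits nodes level by level from the root, left to right within each level.
Level 0: 16
Level 1: 8, 19
Level 2: 12, 7, 9
Level 3: 1, 2, 34, 10, 6
Level 4: 24
Level 5: 39
Level 6: 30
Level 7: 26
Full level-order sequence: 16, 8, 19, 12, 7, 9, 1, 2, 34, 10, 6, 24, 39, 30, 26.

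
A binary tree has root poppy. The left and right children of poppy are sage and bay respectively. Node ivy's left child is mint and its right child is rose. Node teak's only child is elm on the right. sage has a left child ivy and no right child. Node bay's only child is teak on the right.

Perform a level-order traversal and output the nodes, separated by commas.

poppy, sage, bay, ivy, teak, mint, rose, elm

Level-order visits nodes level by level from the root, left to right within each level.
Level 0: poppy
Level 1: sage, bay
Level 2: ivy, teak
Level 3: mint, rose, elm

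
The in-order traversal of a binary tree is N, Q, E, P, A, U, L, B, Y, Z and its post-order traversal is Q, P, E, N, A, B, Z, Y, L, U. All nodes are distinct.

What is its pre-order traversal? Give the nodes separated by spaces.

The last element of post-order is the root; it splits in-order into left and right subtrees.
Root U: left subtree has 5 nodes {N, Q, E, P, A}, right has 4 {L, B, Y, Z}.
  Root A: left subtree has 4 nodes {N, Q, E, P}, right has 0 { }.
    Root N: left subtree has 0 nodes { }, right has 3 {Q, E, P}.
      Root E: left subtree has 1 node {Q}, right has 1 {P}.
  Root L: left subtree has 0 nodes { }, right has 3 {B, Y, Z}.
    Root Y: left subtree has 1 node {B}, right has 1 {Z}.

U A N E Q P L Y B Z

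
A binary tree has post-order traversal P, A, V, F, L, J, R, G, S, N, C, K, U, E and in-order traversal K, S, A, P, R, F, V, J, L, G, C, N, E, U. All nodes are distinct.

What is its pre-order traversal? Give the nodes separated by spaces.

E K C S G R A P J F V L N U

The last element of post-order is the root; it splits in-order into left and right subtrees.
Root E: left subtree has 12 nodes {K, S, A, P, R, F, V, J, L, G, C, N}, right has 1 {U}.
  Root K: left subtree has 0 nodes { }, right has 11 {S, A, P, R, F, V, J, L, G, C, N}.
    Root C: left subtree has 9 nodes {S, A, P, R, F, V, J, L, G}, right has 1 {N}.
      Root S: left subtree has 0 nodes { }, right has 8 {A, P, R, F, V, J, L, G}.
        Root G: left subtree has 7 nodes {A, P, R, F, V, J, L}, right has 0 { }.
          Root R: left subtree has 2 nodes {A, P}, right has 4 {F, V, J, L}.
            Root A: left subtree has 0 nodes { }, right has 1 {P}.
            Root J: left subtree has 2 nodes {F, V}, right has 1 {L}.
              Root F: left subtree has 0 nodes { }, right has 1 {V}.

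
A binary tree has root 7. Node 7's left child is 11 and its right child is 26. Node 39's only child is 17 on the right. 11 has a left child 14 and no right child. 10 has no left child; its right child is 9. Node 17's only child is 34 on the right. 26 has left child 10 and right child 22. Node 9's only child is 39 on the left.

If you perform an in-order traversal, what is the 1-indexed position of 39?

5

In-order visits the left subtree, then the node, then the right subtree.
At 7: go left to 11.
  At 11: go left to 14.
    14 is a leaf — visit 14.
  Visit 11.
  At 11: no right child.
Visit 7.
At 7: go right to 26.
  At 26: go left to 10.
    At 10: no left child.
    Visit 10.
    At 10: go right to 9.
      At 9: go left to 39.
        At 39: no left child.
        Visit 39.
        At 39: go right to 17.
          At 17: no left child.
          Visit 17.
          At 17: go right to 34.
            34 is a leaf — visit 34.
      Visit 9.
      At 9: no right child.
  Visit 26.
  At 26: go right to 22.
    22 is a leaf — visit 22.
Full in-order sequence: 14, 11, 7, 10, 39, 17, 34, 9, 26, 22.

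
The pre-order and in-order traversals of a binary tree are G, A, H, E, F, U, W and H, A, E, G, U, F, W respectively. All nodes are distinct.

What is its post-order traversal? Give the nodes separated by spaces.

The first element of pre-order is the root; it splits in-order into left and right subtrees.
Root G: left subtree has 3 nodes {H, A, E}, right has 3 {U, F, W}.
  Root A: left subtree has 1 node {H}, right has 1 {E}.
  Root F: left subtree has 1 node {U}, right has 1 {W}.

H E A U W F G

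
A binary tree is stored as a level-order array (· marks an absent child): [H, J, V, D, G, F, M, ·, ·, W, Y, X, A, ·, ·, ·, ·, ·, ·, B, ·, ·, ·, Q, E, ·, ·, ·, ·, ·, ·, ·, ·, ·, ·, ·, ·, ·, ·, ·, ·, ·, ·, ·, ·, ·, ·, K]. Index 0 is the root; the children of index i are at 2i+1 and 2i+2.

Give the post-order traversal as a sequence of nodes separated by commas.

Post-order visits the left subtree, then the right subtree, then the node.
At H: go left to J.
  At J: go left to D.
    D is a leaf — visit D.
  At J: go right to G.
    At G: go left to W.
      At W: go left to B.
        B is a leaf — visit B.
      At W: no right child.
      Visit W.
    At G: go right to Y.
      Y is a leaf — visit Y.
    Visit G.
  Visit J.
At H: go right to V.
  At V: go left to F.
    At F: go left to X.
      At X: go left to Q.
        At Q: go left to K.
          K is a leaf — visit K.
        At Q: no right child.
        Visit Q.
      At X: go right to E.
        E is a leaf — visit E.
      Visit X.
    At F: go right to A.
      A is a leaf — visit A.
    Visit F.
  At V: go right to M.
    M is a leaf — visit M.
  Visit V.
Visit H.

D, B, W, Y, G, J, K, Q, E, X, A, F, M, V, H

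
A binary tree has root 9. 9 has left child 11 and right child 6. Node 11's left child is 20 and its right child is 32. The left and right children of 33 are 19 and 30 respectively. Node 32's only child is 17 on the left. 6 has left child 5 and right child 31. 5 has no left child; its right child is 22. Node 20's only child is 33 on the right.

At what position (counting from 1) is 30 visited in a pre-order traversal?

Pre-order visits the node, then its left subtree, then its right subtree.
Visit 9.
At 9: go left to 11.
  Visit 11.
  At 11: go left to 20.
    Visit 20.
    At 20: no left child.
    At 20: go right to 33.
      Visit 33.
      At 33: go left to 19.
        19 is a leaf — visit 19.
      At 33: go right to 30.
        30 is a leaf — visit 30.
  At 11: go right to 32.
    Visit 32.
    At 32: go left to 17.
      17 is a leaf — visit 17.
    At 32: no right child.
At 9: go right to 6.
  Visit 6.
  At 6: go left to 5.
    Visit 5.
    At 5: no left child.
    At 5: go right to 22.
      22 is a leaf — visit 22.
  At 6: go right to 31.
    31 is a leaf — visit 31.
Full pre-order sequence: 9, 11, 20, 33, 19, 30, 32, 17, 6, 5, 22, 31.

6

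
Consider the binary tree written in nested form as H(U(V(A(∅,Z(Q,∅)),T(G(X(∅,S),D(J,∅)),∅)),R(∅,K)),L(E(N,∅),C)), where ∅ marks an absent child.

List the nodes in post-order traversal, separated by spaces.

Q Z A S X J D G T V K R U N E C L H

Post-order visits the left subtree, then the right subtree, then the node.
At H: go left to U.
  At U: go left to V.
    At V: go left to A.
      At A: no left child.
      At A: go right to Z.
        At Z: go left to Q.
          Q is a leaf — visit Q.
        At Z: no right child.
        Visit Z.
      Visit A.
    At V: go right to T.
      At T: go left to G.
        At G: go left to X.
          At X: no left child.
          At X: go right to S.
            S is a leaf — visit S.
          Visit X.
        At G: go right to D.
          At D: go left to J.
            J is a leaf — visit J.
          At D: no right child.
          Visit D.
        Visit G.
      At T: no right child.
      Visit T.
    Visit V.
  At U: go right to R.
    At R: no left child.
    At R: go right to K.
      K is a leaf — visit K.
    Visit R.
  Visit U.
At H: go right to L.
  At L: go left to E.
    At E: go left to N.
      N is a leaf — visit N.
    At E: no right child.
    Visit E.
  At L: go right to C.
    C is a leaf — visit C.
  Visit L.
Visit H.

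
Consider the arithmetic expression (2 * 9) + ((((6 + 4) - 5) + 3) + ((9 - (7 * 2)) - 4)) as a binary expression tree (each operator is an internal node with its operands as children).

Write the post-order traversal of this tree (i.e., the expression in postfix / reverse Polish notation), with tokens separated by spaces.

2 9 * 6 4 + 5 - 3 + 9 7 2 * - 4 - + +

Post-order on an expression tree gives postfix notation: for each operator, emit left operand, right operand, then the operator.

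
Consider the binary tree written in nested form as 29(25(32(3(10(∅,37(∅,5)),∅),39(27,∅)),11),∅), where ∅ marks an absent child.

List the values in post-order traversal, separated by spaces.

5 37 10 3 27 39 32 11 25 29

Post-order visits the left subtree, then the right subtree, then the node.
At 29: go left to 25.
  At 25: go left to 32.
    At 32: go left to 3.
      At 3: go left to 10.
        At 10: no left child.
        At 10: go right to 37.
          At 37: no left child.
          At 37: go right to 5.
            5 is a leaf — visit 5.
          Visit 37.
        Visit 10.
      At 3: no right child.
      Visit 3.
    At 32: go right to 39.
      At 39: go left to 27.
        27 is a leaf — visit 27.
      At 39: no right child.
      Visit 39.
    Visit 32.
  At 25: go right to 11.
    11 is a leaf — visit 11.
  Visit 25.
At 29: no right child.
Visit 29.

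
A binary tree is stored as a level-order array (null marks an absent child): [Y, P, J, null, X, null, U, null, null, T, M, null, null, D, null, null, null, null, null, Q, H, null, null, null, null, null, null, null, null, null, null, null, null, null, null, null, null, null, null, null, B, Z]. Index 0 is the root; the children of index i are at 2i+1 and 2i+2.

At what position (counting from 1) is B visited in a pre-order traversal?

Pre-order visits the node, then its left subtree, then its right subtree.
Visit Y.
At Y: go left to P.
  Visit P.
  At P: no left child.
  At P: go right to X.
    Visit X.
    At X: go left to T.
      Visit T.
      At T: go left to Q.
        Visit Q.
        At Q: no left child.
        At Q: go right to B.
          B is a leaf — visit B.
      At T: go right to H.
        Visit H.
        At H: go left to Z.
          Z is a leaf — visit Z.
        At H: no right child.
    At X: go right to M.
      M is a leaf — visit M.
At Y: go right to J.
  Visit J.
  At J: no left child.
  At J: go right to U.
    Visit U.
    At U: go left to D.
      D is a leaf — visit D.
    At U: no right child.
Full pre-order sequence: Y, P, X, T, Q, B, H, Z, M, J, U, D.

6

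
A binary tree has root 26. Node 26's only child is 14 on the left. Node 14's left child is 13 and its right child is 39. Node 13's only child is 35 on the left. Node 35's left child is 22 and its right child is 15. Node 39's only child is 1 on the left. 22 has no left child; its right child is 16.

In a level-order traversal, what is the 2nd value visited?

14

Level-order visits nodes level by level from the root, left to right within each level.
Level 0: 26
Level 1: 14
Level 2: 13, 39
Level 3: 35, 1
Level 4: 22, 15
Level 5: 16
Full level-order sequence: 26, 14, 13, 39, 35, 1, 22, 15, 16.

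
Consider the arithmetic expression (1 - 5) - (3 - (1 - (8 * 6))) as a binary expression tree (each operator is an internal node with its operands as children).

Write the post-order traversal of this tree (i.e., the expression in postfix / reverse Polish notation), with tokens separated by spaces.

Post-order on an expression tree gives postfix notation: for each operator, emit left operand, right operand, then the operator.

1 5 - 3 1 8 6 * - - -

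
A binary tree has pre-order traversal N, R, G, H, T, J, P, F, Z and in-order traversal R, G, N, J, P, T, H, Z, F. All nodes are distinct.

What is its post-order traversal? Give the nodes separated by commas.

The first element of pre-order is the root; it splits in-order into left and right subtrees.
Root N: left subtree has 2 nodes {R, G}, right has 6 {J, P, T, H, Z, F}.
  Root R: left subtree has 0 nodes { }, right has 1 {G}.
  Root H: left subtree has 3 nodes {J, P, T}, right has 2 {Z, F}.
    Root T: left subtree has 2 nodes {J, P}, right has 0 { }.
      Root J: left subtree has 0 nodes { }, right has 1 {P}.
    Root F: left subtree has 1 node {Z}, right has 0 { }.

G, R, P, J, T, Z, F, H, N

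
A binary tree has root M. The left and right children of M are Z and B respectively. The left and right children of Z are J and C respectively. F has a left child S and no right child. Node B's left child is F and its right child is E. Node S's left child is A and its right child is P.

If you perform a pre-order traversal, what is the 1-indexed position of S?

7

Pre-order visits the node, then its left subtree, then its right subtree.
Visit M.
At M: go left to Z.
  Visit Z.
  At Z: go left to J.
    J is a leaf — visit J.
  At Z: go right to C.
    C is a leaf — visit C.
At M: go right to B.
  Visit B.
  At B: go left to F.
    Visit F.
    At F: go left to S.
      Visit S.
      At S: go left to A.
        A is a leaf — visit A.
      At S: go right to P.
        P is a leaf — visit P.
    At F: no right child.
  At B: go right to E.
    E is a leaf — visit E.
Full pre-order sequence: M, Z, J, C, B, F, S, A, P, E.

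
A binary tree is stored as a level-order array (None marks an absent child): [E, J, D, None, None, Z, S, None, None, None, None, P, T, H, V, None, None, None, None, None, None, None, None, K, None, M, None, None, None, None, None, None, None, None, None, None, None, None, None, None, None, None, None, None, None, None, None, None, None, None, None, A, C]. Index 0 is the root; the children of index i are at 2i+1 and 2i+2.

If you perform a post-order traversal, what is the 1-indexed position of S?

Post-order visits the left subtree, then the right subtree, then the node.
At E: go left to J.
  J is a leaf — visit J.
At E: go right to D.
  At D: go left to Z.
    At Z: go left to P.
      At P: go left to K.
        K is a leaf — visit K.
      At P: no right child.
      Visit P.
    At Z: go right to T.
      At T: go left to M.
        At M: go left to A.
          A is a leaf — visit A.
        At M: go right to C.
          C is a leaf — visit C.
        Visit M.
      At T: no right child.
      Visit T.
    Visit Z.
  At D: go right to S.
    At S: go left to H.
      H is a leaf — visit H.
    At S: go right to V.
      V is a leaf — visit V.
    Visit S.
  Visit D.
Visit E.
Full post-order sequence: J, K, P, A, C, M, T, Z, H, V, S, D, E.

11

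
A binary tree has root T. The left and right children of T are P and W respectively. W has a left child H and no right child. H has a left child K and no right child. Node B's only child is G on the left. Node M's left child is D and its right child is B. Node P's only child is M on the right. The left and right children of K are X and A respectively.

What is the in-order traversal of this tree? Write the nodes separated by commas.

In-order visits the left subtree, then the node, then the right subtree.
At T: go left to P.
  At P: no left child.
  Visit P.
  At P: go right to M.
    At M: go left to D.
      D is a leaf — visit D.
    Visit M.
    At M: go right to B.
      At B: go left to G.
        G is a leaf — visit G.
      Visit B.
      At B: no right child.
Visit T.
At T: go right to W.
  At W: go left to H.
    At H: go left to K.
      At K: go left to X.
        X is a leaf — visit X.
      Visit K.
      At K: go right to A.
        A is a leaf — visit A.
    Visit H.
    At H: no right child.
  Visit W.
  At W: no right child.

P, D, M, G, B, T, X, K, A, H, W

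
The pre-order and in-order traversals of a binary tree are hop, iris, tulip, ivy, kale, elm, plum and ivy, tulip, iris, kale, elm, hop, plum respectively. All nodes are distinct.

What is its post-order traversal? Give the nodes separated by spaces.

The first element of pre-order is the root; it splits in-order into left and right subtrees.
Root hop: left subtree has 5 nodes {ivy, tulip, iris, kale, elm}, right has 1 {plum}.
  Root iris: left subtree has 2 nodes {ivy, tulip}, right has 2 {kale, elm}.
    Root tulip: left subtree has 1 node {ivy}, right has 0 { }.
    Root kale: left subtree has 0 nodes { }, right has 1 {elm}.

ivy tulip elm kale iris plum hop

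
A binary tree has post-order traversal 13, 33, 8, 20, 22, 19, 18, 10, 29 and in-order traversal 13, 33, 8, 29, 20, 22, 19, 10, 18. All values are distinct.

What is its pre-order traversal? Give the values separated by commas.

The last element of post-order is the root; it splits in-order into left and right subtrees.
Root 29: left subtree has 3 nodes {13, 33, 8}, right has 5 {20, 22, 19, 10, 18}.
  Root 8: left subtree has 2 nodes {13, 33}, right has 0 { }.
    Root 33: left subtree has 1 node {13}, right has 0 { }.
  Root 10: left subtree has 3 nodes {20, 22, 19}, right has 1 {18}.
    Root 19: left subtree has 2 nodes {20, 22}, right has 0 { }.
      Root 22: left subtree has 1 node {20}, right has 0 { }.

29, 8, 33, 13, 10, 19, 22, 20, 18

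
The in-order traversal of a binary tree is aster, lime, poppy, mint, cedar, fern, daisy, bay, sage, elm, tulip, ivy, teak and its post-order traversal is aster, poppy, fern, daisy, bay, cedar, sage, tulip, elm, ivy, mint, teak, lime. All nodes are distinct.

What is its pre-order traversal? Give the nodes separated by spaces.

The last element of post-order is the root; it splits in-order into left and right subtrees.
Root lime: left subtree has 1 node {aster}, right has 11 {poppy, mint, cedar, fern, daisy, bay, sage, elm, tulip, ivy, teak}.
  Root teak: left subtree has 10 nodes {poppy, mint, cedar, fern, daisy, bay, sage, elm, tulip, ivy}, right has 0 { }.
    Root mint: left subtree has 1 node {poppy}, right has 8 {cedar, fern, daisy, bay, sage, elm, tulip, ivy}.
      Root ivy: left subtree has 7 nodes {cedar, fern, daisy, bay, sage, elm, tulip}, right has 0 { }.
        Root elm: left subtree has 5 nodes {cedar, fern, daisy, bay, sage}, right has 1 {tulip}.
          Root sage: left subtree has 4 nodes {cedar, fern, daisy, bay}, right has 0 { }.
            Root cedar: left subtree has 0 nodes { }, right has 3 {fern, daisy, bay}.
              Root bay: left subtree has 2 nodes {fern, daisy}, right has 0 { }.
                Root daisy: left subtree has 1 node {fern}, right has 0 { }.

lime aster teak mint poppy ivy elm sage cedar bay daisy fern tulip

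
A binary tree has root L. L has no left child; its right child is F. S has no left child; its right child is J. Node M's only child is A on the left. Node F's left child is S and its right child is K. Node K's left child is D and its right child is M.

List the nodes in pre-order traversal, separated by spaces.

L F S J K D M A

Pre-order visits the node, then its left subtree, then its right subtree.
Visit L.
At L: no left child.
At L: go right to F.
  Visit F.
  At F: go left to S.
    Visit S.
    At S: no left child.
    At S: go right to J.
      J is a leaf — visit J.
  At F: go right to K.
    Visit K.
    At K: go left to D.
      D is a leaf — visit D.
    At K: go right to M.
      Visit M.
      At M: go left to A.
        A is a leaf — visit A.
      At M: no right child.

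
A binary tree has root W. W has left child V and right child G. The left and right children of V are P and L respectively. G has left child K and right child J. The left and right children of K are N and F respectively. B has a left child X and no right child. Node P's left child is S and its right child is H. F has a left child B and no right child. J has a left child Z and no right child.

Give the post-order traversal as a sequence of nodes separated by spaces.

Post-order visits the left subtree, then the right subtree, then the node.
At W: go left to V.
  At V: go left to P.
    At P: go left to S.
      S is a leaf — visit S.
    At P: go right to H.
      H is a leaf — visit H.
    Visit P.
  At V: go right to L.
    L is a leaf — visit L.
  Visit V.
At W: go right to G.
  At G: go left to K.
    At K: go left to N.
      N is a leaf — visit N.
    At K: go right to F.
      At F: go left to B.
        At B: go left to X.
          X is a leaf — visit X.
        At B: no right child.
        Visit B.
      At F: no right child.
      Visit F.
    Visit K.
  At G: go right to J.
    At J: go left to Z.
      Z is a leaf — visit Z.
    At J: no right child.
    Visit J.
  Visit G.
Visit W.

S H P L V N X B F K Z J G W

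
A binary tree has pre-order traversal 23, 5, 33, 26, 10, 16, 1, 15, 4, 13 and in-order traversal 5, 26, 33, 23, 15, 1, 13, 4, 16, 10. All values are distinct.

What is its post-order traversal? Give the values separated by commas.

26, 33, 5, 15, 13, 4, 1, 16, 10, 23

The first element of pre-order is the root; it splits in-order into left and right subtrees.
Root 23: left subtree has 3 nodes {5, 26, 33}, right has 6 {15, 1, 13, 4, 16, 10}.
  Root 5: left subtree has 0 nodes { }, right has 2 {26, 33}.
    Root 33: left subtree has 1 node {26}, right has 0 { }.
  Root 10: left subtree has 5 nodes {15, 1, 13, 4, 16}, right has 0 { }.
    Root 16: left subtree has 4 nodes {15, 1, 13, 4}, right has 0 { }.
      Root 1: left subtree has 1 node {15}, right has 2 {13, 4}.
        Root 4: left subtree has 1 node {13}, right has 0 { }.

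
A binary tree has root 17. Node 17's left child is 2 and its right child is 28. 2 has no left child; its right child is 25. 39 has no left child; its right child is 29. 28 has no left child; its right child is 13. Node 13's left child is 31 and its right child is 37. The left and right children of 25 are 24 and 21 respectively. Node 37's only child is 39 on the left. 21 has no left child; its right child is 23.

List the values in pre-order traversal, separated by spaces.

17 2 25 24 21 23 28 13 31 37 39 29

Pre-order visits the node, then its left subtree, then its right subtree.
Visit 17.
At 17: go left to 2.
  Visit 2.
  At 2: no left child.
  At 2: go right to 25.
    Visit 25.
    At 25: go left to 24.
      24 is a leaf — visit 24.
    At 25: go right to 21.
      Visit 21.
      At 21: no left child.
      At 21: go right to 23.
        23 is a leaf — visit 23.
At 17: go right to 28.
  Visit 28.
  At 28: no left child.
  At 28: go right to 13.
    Visit 13.
    At 13: go left to 31.
      31 is a leaf — visit 31.
    At 13: go right to 37.
      Visit 37.
      At 37: go left to 39.
        Visit 39.
        At 39: no left child.
        At 39: go right to 29.
          29 is a leaf — visit 29.
      At 37: no right child.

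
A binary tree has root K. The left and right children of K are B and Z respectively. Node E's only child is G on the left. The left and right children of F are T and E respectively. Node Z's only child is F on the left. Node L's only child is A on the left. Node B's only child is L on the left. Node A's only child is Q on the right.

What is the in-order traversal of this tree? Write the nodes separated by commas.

A, Q, L, B, K, T, F, G, E, Z

In-order visits the left subtree, then the node, then the right subtree.
At K: go left to B.
  At B: go left to L.
    At L: go left to A.
      At A: no left child.
      Visit A.
      At A: go right to Q.
        Q is a leaf — visit Q.
    Visit L.
    At L: no right child.
  Visit B.
  At B: no right child.
Visit K.
At K: go right to Z.
  At Z: go left to F.
    At F: go left to T.
      T is a leaf — visit T.
    Visit F.
    At F: go right to E.
      At E: go left to G.
        G is a leaf — visit G.
      Visit E.
      At E: no right child.
  Visit Z.
  At Z: no right child.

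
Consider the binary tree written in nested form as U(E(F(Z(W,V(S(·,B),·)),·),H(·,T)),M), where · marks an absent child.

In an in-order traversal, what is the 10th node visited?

U

In-order visits the left subtree, then the node, then the right subtree.
At U: go left to E.
  At E: go left to F.
    At F: go left to Z.
      At Z: go left to W.
        W is a leaf — visit W.
      Visit Z.
      At Z: go right to V.
        At V: go left to S.
          At S: no left child.
          Visit S.
          At S: go right to B.
            B is a leaf — visit B.
        Visit V.
        At V: no right child.
    Visit F.
    At F: no right child.
  Visit E.
  At E: go right to H.
    At H: no left child.
    Visit H.
    At H: go right to T.
      T is a leaf — visit T.
Visit U.
At U: go right to M.
  M is a leaf — visit M.
Full in-order sequence: W, Z, S, B, V, F, E, H, T, U, M.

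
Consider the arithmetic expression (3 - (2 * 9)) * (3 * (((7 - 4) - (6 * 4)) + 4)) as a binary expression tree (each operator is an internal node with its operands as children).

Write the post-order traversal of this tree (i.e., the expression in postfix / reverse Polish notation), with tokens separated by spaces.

3 2 9 * - 3 7 4 - 6 4 * - 4 + * *

Post-order on an expression tree gives postfix notation: for each operator, emit left operand, right operand, then the operator.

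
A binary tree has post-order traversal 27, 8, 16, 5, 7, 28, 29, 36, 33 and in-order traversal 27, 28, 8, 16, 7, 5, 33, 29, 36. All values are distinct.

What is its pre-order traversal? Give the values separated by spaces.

33 28 27 7 16 8 5 36 29

The last element of post-order is the root; it splits in-order into left and right subtrees.
Root 33: left subtree has 6 nodes {27, 28, 8, 16, 7, 5}, right has 2 {29, 36}.
  Root 28: left subtree has 1 node {27}, right has 4 {8, 16, 7, 5}.
    Root 7: left subtree has 2 nodes {8, 16}, right has 1 {5}.
      Root 16: left subtree has 1 node {8}, right has 0 { }.
  Root 36: left subtree has 1 node {29}, right has 0 { }.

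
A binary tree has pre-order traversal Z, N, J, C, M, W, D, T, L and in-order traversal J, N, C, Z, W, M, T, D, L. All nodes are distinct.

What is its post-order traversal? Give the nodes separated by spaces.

J C N W T L D M Z

The first element of pre-order is the root; it splits in-order into left and right subtrees.
Root Z: left subtree has 3 nodes {J, N, C}, right has 5 {W, M, T, D, L}.
  Root N: left subtree has 1 node {J}, right has 1 {C}.
  Root M: left subtree has 1 node {W}, right has 3 {T, D, L}.
    Root D: left subtree has 1 node {T}, right has 1 {L}.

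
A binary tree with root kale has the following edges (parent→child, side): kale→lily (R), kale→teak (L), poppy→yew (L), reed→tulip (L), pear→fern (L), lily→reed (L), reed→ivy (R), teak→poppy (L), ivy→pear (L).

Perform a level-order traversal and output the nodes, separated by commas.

kale, teak, lily, poppy, reed, yew, tulip, ivy, pear, fern

Level-order visits nodes level by level from the root, left to right within each level.
Level 0: kale
Level 1: teak, lily
Level 2: poppy, reed
Level 3: yew, tulip, ivy
Level 4: pear
Level 5: fern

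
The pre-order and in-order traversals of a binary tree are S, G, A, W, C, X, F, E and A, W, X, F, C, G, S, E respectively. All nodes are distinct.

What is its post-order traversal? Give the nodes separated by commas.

F, X, C, W, A, G, E, S

The first element of pre-order is the root; it splits in-order into left and right subtrees.
Root S: left subtree has 6 nodes {A, W, X, F, C, G}, right has 1 {E}.
  Root G: left subtree has 5 nodes {A, W, X, F, C}, right has 0 { }.
    Root A: left subtree has 0 nodes { }, right has 4 {W, X, F, C}.
      Root W: left subtree has 0 nodes { }, right has 3 {X, F, C}.
        Root C: left subtree has 2 nodes {X, F}, right has 0 { }.
          Root X: left subtree has 0 nodes { }, right has 1 {F}.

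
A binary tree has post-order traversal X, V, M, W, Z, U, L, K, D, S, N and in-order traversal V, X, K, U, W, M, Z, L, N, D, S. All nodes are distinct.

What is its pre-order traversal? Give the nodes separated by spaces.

The last element of post-order is the root; it splits in-order into left and right subtrees.
Root N: left subtree has 8 nodes {V, X, K, U, W, M, Z, L}, right has 2 {D, S}.
  Root K: left subtree has 2 nodes {V, X}, right has 5 {U, W, M, Z, L}.
    Root V: left subtree has 0 nodes { }, right has 1 {X}.
    Root L: left subtree has 4 nodes {U, W, M, Z}, right has 0 { }.
      Root U: left subtree has 0 nodes { }, right has 3 {W, M, Z}.
        Root Z: left subtree has 2 nodes {W, M}, right has 0 { }.
          Root W: left subtree has 0 nodes { }, right has 1 {M}.
  Root S: left subtree has 1 node {D}, right has 0 { }.

N K V X L U Z W M S D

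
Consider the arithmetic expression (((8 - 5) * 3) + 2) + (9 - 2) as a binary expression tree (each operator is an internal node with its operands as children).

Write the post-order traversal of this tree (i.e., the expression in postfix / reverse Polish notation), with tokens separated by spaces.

Post-order on an expression tree gives postfix notation: for each operator, emit left operand, right operand, then the operator.

8 5 - 3 * 2 + 9 2 - +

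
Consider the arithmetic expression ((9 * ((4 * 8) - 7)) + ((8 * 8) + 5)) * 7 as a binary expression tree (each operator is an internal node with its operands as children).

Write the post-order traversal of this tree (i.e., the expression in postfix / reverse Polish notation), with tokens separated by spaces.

Post-order on an expression tree gives postfix notation: for each operator, emit left operand, right operand, then the operator.

9 4 8 * 7 - * 8 8 * 5 + + 7 *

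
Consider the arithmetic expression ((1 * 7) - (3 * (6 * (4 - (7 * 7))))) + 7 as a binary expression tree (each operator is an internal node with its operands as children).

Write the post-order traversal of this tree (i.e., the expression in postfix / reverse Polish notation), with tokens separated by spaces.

1 7 * 3 6 4 7 7 * - * * - 7 +

Post-order on an expression tree gives postfix notation: for each operator, emit left operand, right operand, then the operator.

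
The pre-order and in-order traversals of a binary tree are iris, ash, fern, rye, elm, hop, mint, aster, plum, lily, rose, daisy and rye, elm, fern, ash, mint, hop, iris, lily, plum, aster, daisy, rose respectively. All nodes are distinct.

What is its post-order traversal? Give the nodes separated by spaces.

elm rye fern mint hop ash lily plum daisy rose aster iris

The first element of pre-order is the root; it splits in-order into left and right subtrees.
Root iris: left subtree has 6 nodes {rye, elm, fern, ash, mint, hop}, right has 5 {lily, plum, aster, daisy, rose}.
  Root ash: left subtree has 3 nodes {rye, elm, fern}, right has 2 {mint, hop}.
    Root fern: left subtree has 2 nodes {rye, elm}, right has 0 { }.
      Root rye: left subtree has 0 nodes { }, right has 1 {elm}.
    Root hop: left subtree has 1 node {mint}, right has 0 { }.
  Root aster: left subtree has 2 nodes {lily, plum}, right has 2 {daisy, rose}.
    Root plum: left subtree has 1 node {lily}, right has 0 { }.
    Root rose: left subtree has 1 node {daisy}, right has 0 { }.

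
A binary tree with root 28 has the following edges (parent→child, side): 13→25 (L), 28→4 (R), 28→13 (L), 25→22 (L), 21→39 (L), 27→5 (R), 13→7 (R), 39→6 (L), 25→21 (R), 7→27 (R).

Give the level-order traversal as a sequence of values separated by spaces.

Level-order visits nodes level by level from the root, left to right within each level.
Level 0: 28
Level 1: 13, 4
Level 2: 25, 7
Level 3: 22, 21, 27
Level 4: 39, 5
Level 5: 6

28 13 4 25 7 22 21 27 39 5 6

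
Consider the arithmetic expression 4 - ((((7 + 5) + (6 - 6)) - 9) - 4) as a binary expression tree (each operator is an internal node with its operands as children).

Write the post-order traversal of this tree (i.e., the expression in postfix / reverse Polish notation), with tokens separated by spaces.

4 7 5 + 6 6 - + 9 - 4 - -

Post-order on an expression tree gives postfix notation: for each operator, emit left operand, right operand, then the operator.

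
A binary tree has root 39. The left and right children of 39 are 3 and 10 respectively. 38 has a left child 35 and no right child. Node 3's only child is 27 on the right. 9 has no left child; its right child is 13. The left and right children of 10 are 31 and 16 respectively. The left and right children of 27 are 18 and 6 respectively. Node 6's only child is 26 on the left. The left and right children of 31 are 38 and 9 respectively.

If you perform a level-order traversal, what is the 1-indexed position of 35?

12

Level-order visits nodes level by level from the root, left to right within each level.
Level 0: 39
Level 1: 3, 10
Level 2: 27, 31, 16
Level 3: 18, 6, 38, 9
Level 4: 26, 35, 13
Full level-order sequence: 39, 3, 10, 27, 31, 16, 18, 6, 38, 9, 26, 35, 13.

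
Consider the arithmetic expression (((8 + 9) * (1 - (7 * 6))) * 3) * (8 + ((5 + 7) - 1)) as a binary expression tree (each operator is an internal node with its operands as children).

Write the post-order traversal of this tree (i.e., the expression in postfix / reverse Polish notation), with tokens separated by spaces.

Post-order on an expression tree gives postfix notation: for each operator, emit left operand, right operand, then the operator.

8 9 + 1 7 6 * - * 3 * 8 5 7 + 1 - + *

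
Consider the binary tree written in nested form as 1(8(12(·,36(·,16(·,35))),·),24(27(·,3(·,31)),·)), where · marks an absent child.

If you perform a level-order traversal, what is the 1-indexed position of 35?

10

Level-order visits nodes level by level from the root, left to right within each level.
Level 0: 1
Level 1: 8, 24
Level 2: 12, 27
Level 3: 36, 3
Level 4: 16, 31
Level 5: 35
Full level-order sequence: 1, 8, 24, 12, 27, 36, 3, 16, 31, 35.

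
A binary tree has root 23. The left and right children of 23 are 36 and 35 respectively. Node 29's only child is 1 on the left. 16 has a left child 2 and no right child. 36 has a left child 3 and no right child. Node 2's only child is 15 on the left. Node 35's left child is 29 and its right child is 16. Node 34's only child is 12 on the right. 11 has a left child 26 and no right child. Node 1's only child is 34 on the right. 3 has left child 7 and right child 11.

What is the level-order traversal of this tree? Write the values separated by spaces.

Level-order visits nodes level by level from the root, left to right within each level.
Level 0: 23
Level 1: 36, 35
Level 2: 3, 29, 16
Level 3: 7, 11, 1, 2
Level 4: 26, 34, 15
Level 5: 12

23 36 35 3 29 16 7 11 1 2 26 34 15 12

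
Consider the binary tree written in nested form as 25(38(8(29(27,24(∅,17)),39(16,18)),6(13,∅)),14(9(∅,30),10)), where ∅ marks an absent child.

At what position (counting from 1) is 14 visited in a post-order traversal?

15

Post-order visits the left subtree, then the right subtree, then the node.
At 25: go left to 38.
  At 38: go left to 8.
    At 8: go left to 29.
      At 29: go left to 27.
        27 is a leaf — visit 27.
      At 29: go right to 24.
        At 24: no left child.
        At 24: go right to 17.
          17 is a leaf — visit 17.
        Visit 24.
      Visit 29.
    At 8: go right to 39.
      At 39: go left to 16.
        16 is a leaf — visit 16.
      At 39: go right to 18.
        18 is a leaf — visit 18.
      Visit 39.
    Visit 8.
  At 38: go right to 6.
    At 6: go left to 13.
      13 is a leaf — visit 13.
    At 6: no right child.
    Visit 6.
  Visit 38.
At 25: go right to 14.
  At 14: go left to 9.
    At 9: no left child.
    At 9: go right to 30.
      30 is a leaf — visit 30.
    Visit 9.
  At 14: go right to 10.
    10 is a leaf — visit 10.
  Visit 14.
Visit 25.
Full post-order sequence: 27, 17, 24, 29, 16, 18, 39, 8, 13, 6, 38, 30, 9, 10, 14, 25.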